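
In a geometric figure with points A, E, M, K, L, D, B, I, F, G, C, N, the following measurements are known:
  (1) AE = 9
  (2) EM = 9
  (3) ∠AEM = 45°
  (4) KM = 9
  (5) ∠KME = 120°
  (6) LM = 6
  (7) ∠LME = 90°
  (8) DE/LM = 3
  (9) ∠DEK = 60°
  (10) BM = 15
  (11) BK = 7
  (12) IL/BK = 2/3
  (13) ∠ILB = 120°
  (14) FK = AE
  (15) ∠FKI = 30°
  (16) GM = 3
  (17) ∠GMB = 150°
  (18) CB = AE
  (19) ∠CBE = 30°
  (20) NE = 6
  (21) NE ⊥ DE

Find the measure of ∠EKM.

Step 1: By the law of cosines on triangle KME: KE² = 9² + 9² − 2·9·9·cos(120°) = 243, so KE = 9·√3.
Step 2: By the inverse law of cosines on triangle EKM: cos(∠EKM) = ((9·√3)² + 9² − 9²) / (2·9·√3·9) = 243/280.59 = 0.866, so ∠EKM = 30°.

Therefore, the measure of angle ∠EKM = 30°.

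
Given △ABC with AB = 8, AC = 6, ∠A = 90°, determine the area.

When two sides and the included angle are known, the area formula is (1/2)ab sin(C).
The height from one side to the opposite vertex is 6 sin(90°) = 6.
Area = (1/2) * 8 * 6 = 24.

24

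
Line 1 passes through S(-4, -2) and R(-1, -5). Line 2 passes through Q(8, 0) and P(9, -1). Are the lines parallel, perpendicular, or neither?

Slope of line 1: m1 = (-5 - -2)/(-1 - -4) = -3/3 = -1
Slope of line 2: m2 = (-1 - 0)/(9 - 8) = -1/1 = -1
Two lines are parallel if and only if they have equal slopes (or both are vertical).
Here m1 = m2 = -1, confirming the lines are parallel.

Parallel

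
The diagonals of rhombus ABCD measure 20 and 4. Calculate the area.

Area of a rhombus = (d1 * d2) / 2
Area = (20 * 4) / 2
Area = 80 / 2
Area = 40

40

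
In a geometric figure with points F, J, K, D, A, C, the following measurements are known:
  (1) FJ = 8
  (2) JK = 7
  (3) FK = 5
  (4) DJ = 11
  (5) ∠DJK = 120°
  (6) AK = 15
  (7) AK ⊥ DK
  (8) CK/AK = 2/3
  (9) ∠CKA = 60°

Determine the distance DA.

Step 1: By the law of cosines on triangle DJK: DK² = 11² + 7² − 2·11·7·cos(120°) = 247, so DK ≈ 15.72.
Step 2: By the law of cosines on triangle DKA: DA² = 15.72² + 15² − 2·15.72·15·cos(90°) = 472, so DA = 2·√118.

Therefore, the length of DA = 2·√118.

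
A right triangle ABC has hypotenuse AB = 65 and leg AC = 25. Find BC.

By the Pythagorean theorem: BC^2 = AB^2 - AC^2
BC^2 = 65^2 - 25^2 = 4225 - 625 = 3600
BC = sqrt(3600) = 60

60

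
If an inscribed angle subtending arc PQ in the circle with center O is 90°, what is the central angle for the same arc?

Central angle = 2 × 90° = 180° (inscribed angle theorem).

180°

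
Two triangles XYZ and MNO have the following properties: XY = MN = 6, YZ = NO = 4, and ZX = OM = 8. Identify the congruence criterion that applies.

The given information provides:
XY = MN = 6, YZ = NO = 4, and ZX = OM = 8
This matches the SSS congruence theorem.
All three pairs of corresponding sides are equal (Side-Side-Side).

SSS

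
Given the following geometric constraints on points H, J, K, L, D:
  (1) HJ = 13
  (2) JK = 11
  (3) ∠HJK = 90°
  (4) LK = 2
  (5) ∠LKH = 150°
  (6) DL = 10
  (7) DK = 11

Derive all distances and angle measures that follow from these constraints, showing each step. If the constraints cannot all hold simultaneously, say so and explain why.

The constraints are consistent.

Step 1: From HJ = 13, JK = 11, and ∠HJK = 90°, by the law of cosines:
  HK² = HJ² + JK² - 2·HJ·JK·cos(90°) = 169 + 121 - 0 = 290
  HK ≈ 17.03

Step 2: From KD = 11, KL = 2, DL = 10, by the inverse law of cosines:
  cos(∠DKL) = (KD² + KL² - DL²) / (2·KD·KL)
  ∠DKL = 55.38°

Step 3: From LD = 10, LK = 2, DK = 11, by the inverse law of cosines:
  cos(∠DLK) = (LD² + LK² - DK²) / (2·LD·LK)
  ∠DLK = 115.15°

Step 4: From DK = 11, DL = 10, KL = 2, by the inverse law of cosines:
  cos(∠KDL) = (DK² + DL² - KL²) / (2·DK·DL)
  ∠KDL = 9.47°

Step 5: From HK = 17.03, KL = 2, and ∠HKL = 150°, by the law of cosines:
  HL² = HK² + KL² - 2·HK·KL·cos(150°) = 290 + 4 + 58.99 = 353
  HL ≈ 18.79

Step 6: From HJ = 13, HK = 17.03, JK = 11, by the inverse law of cosines:
  cos(∠JHK) = (HJ² + HK² - JK²) / (2·HJ·HK)
  ∠JHK = 40.24°

Step 7: From KH = 17.03, KJ = 11, HJ = 13, by the inverse law of cosines:
  cos(∠HKJ) = (KH² + KJ² - HJ²) / (2·KH·KJ)
  ∠HKJ = 49.76°

Step 8: From HK = 17.03, HL = 18.79, KL = 2, by the inverse law of cosines:
  cos(∠KHL) = (HK² + HL² - KL²) / (2·HK·HL)
  ∠KHL = 3.05°

Step 9: From LH = 18.79, LK = 2, HK = 17.03, by the inverse law of cosines:
  cos(∠HLK) = (LH² + LK² - HK²) / (2·LH·LK)
  ∠HLK = 26.95°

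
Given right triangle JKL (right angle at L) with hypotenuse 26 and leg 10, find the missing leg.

Rearranging the Pythagorean theorem to solve for the unknown leg:
leg^2 = hypotenuse^2 - known_leg^2 = 676 - 100 = 576
leg = sqrt(576) = 24.

24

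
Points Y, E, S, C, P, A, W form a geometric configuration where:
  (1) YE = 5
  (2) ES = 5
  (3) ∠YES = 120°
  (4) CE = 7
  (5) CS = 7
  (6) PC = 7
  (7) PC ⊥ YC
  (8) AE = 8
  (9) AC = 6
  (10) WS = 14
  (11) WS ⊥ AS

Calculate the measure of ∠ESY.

Step 1: By the law of cosines on triangle SEY: SY² = 5² + 5² − 2·5·5·cos(120°) = 75, so SY = 5·√3.
Step 2: By the inverse law of cosines on triangle ESY: cos(∠ESY) = (5² + (5·√3)² − 5²) / (2·5·5·√3) = 75/86.6 = 0.866, so ∠ESY = 30°.

Therefore, the measure of angle ∠ESY = 30°.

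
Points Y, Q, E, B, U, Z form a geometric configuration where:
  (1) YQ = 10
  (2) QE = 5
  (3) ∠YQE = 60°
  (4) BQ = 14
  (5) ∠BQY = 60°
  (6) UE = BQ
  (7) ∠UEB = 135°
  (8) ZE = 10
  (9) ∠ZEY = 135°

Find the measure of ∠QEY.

Step 1: By the law of cosines on triangle EQY: EY² = 5² + 10² − 2·5·10·cos(60°) = 75, so EY = 5·√3.
Step 2: By the inverse law of cosines on triangle QEY: cos(∠QEY) = (5² + (5·√3)² − 10²) / (2·5·5·√3) = 0/86.6 = 0, so ∠QEY = 90°.

Therefore, the measure of angle ∠QEY = 90°.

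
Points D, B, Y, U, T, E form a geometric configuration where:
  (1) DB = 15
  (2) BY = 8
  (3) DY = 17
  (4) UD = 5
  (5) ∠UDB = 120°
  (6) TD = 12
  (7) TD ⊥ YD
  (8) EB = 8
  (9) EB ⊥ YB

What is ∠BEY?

Step 1: By the law of cosines on triangle EBY: EY² = 8² + 8² − 2·8·8·cos(90°) = 128, so EY = 8·√2.
Step 2: By the inverse law of cosines on triangle BEY: cos(∠BEY) = (8² + (8·√2)² − 8²) / (2·8·8·√2) = 128/181.02 = 0.7071, so ∠BEY = 45°.

Therefore, the measure of angle ∠BEY = 45°.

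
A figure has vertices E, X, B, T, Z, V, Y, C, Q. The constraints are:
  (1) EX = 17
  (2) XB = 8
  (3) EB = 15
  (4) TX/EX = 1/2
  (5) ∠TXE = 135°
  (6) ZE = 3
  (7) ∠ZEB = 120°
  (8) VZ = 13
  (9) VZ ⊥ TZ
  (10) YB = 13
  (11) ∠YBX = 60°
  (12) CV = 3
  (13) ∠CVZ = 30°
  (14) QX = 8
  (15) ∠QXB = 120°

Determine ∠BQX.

Step 1: By the law of cosines on triangle QXB: QB² = 8² + 8² − 2·8·8·cos(120°) = 192, so QB = 8·√3.
Step 2: By the inverse law of cosines on triangle BQX: cos(∠BQX) = ((8·√3)² + 8² − 8²) / (2·8·√3·8) = 192/221.7 = 0.866, so ∠BQX = 30°.

Therefore, the measure of angle ∠BQX = 30°.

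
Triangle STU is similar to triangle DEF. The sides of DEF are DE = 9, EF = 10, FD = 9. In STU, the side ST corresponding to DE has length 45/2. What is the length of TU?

k = 45/2/9 = 5/2. TU = 5/2 * 10 = 25.

25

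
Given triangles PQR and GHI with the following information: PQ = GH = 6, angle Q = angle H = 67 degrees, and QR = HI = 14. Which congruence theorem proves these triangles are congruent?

The given information provides:
PQ = GH = 6, angle Q = angle H = 67 degrees, and QR = HI = 14
This matches the SAS congruence theorem.
Two pairs of corresponding sides and the included angle are equal (Side-Angle-Side).

SAS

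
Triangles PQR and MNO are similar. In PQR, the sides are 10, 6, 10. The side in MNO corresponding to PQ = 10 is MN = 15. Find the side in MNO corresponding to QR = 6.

k = 15/10 = 3/2. NO = 3/2 * 6 = 9.

9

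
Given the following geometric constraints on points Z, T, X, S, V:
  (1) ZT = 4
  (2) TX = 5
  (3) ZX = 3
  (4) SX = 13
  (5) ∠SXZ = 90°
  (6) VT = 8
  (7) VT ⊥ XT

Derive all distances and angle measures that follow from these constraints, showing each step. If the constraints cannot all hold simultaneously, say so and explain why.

The constraints are consistent.

Step 1: From ZX = 3, XS = 13, and ∠ZXS = 90°, by the law of cosines:
  ZS² = ZX² + XS² - 2·ZX·XS·cos(90°) = 9 + 169 - 0 = 178
  ZS = √178

Step 2: From XT = 5, TV = 8, and ∠XTV = 90°, by the law of cosines:
  XV² = XT² + TV² - 2·XT·TV·cos(90°) = 25 + 64 - 0 = 89
  XV = √89

Step 3: From ZT = 4, ZX = 3, TX = 5, by the inverse law of cosines:
  cos(∠TZX) = (ZT² + ZX² - TX²) / (2·ZT·ZX)
  ∠TZX = 90°

Step 4: From TX = 5, TZ = 4, XZ = 3, by the inverse law of cosines:
  cos(∠XTZ) = (TX² + TZ² - XZ²) / (2·TX·TZ)
  ∠XTZ = 36.87°

Step 5: From XT = 5, XZ = 3, TZ = 4, by the inverse law of cosines:
  cos(∠TXZ) = (XT² + XZ² - TZ²) / (2·XT·XZ)
  ∠TXZ = 53.13°

Step 6: From ZS = √178, ZX = 3, SX = 13, by the inverse law of cosines:
  cos(∠SZX) = (ZS² + ZX² - SX²) / (2·ZS·ZX)
  ∠SZX = 77.01°

Step 7: From XT = 5, XV = √89, TV = 8, by the inverse law of cosines:
  cos(∠TXV) = (XT² + XV² - TV²) / (2·XT·XV)
  ∠TXV = 57.99°

Step 8: From SX = 13, SZ = √178, XZ = 3, by the inverse law of cosines:
  cos(∠XSZ) = (SX² + SZ² - XZ²) / (2·SX·SZ)
  ∠XSZ = 12.99°

Step 9: From VT = 8, VX = √89, TX = 5, by the inverse law of cosines:
  cos(∠TVX) = (VT² + VX² - TX²) / (2·VT·VX)
  ∠TVX = 32.01°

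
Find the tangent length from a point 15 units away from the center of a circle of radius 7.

Let T be the point of tangency. Then OT ⊥ MT (radius ⊥ tangent).
In right triangle OTM: OM² = OT² + MT²
15² = 7² + MT²
MT² = 176, MT = 4*sqrt(11)

4*sqrt(11)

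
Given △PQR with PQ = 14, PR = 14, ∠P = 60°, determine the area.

When two sides and the included angle are known, the area formula is (1/2)ab sin(C).
The height from one side to the opposite vertex is 14 sin(60°) = 7*sqrt(3).
Area = (1/2) * 14 * 7*sqrt(3) = 49*sqrt(3).

49*sqrt(3)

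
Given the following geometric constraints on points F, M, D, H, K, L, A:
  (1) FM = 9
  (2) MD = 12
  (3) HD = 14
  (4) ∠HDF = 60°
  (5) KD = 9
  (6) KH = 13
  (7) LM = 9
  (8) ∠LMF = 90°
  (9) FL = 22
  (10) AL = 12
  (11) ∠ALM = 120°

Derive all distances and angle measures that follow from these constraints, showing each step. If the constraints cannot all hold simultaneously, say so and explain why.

These constraints are not satisfiable: by the triangle inequality in triangle MFL, (1) FM = 9 and (7) LM = 9 force FL ≤ 9 + 9 = 18, but (9) says FL = 22. No planar figure meets all of them, so nothing further can be derived.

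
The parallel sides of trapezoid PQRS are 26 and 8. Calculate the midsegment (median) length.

The midsegment of a trapezoid = (base1 + base2) / 2
midsegment = (26 + 8) / 2
midsegment = 34 / 2
midsegment = 17

17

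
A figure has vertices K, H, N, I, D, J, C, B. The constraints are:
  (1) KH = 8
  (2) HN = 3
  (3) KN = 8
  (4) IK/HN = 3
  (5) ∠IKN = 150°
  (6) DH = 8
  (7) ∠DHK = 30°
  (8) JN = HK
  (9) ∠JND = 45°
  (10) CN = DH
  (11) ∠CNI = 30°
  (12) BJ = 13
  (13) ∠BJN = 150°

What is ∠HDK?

Step 1: By the law of cosines on triangle DHK: DK² = 8² + 8² − 2·8·8·cos(30°) = 17.15, so DK ≈ 4.14.
Step 2: By the inverse law of cosines on triangle HDK: cos(∠HDK) = (8² + 4.14² − 8²) / (2·8·4.14) = 17.15/66.26 = 0.2588, so ∠HDK = 75°.

Therefore, the measure of angle ∠HDK = 75°.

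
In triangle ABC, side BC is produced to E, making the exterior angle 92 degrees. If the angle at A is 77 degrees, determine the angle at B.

The exterior angle theorem states that an exterior angle equals the sum of the two non-adjacent interior angles.
So 92 = 77 + angle B, which gives angle B = 92 - 77 = 15 degrees.

15 degrees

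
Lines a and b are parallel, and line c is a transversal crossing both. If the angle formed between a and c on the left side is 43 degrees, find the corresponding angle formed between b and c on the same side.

Corresponding angles are equal: 43 degrees.

43 degrees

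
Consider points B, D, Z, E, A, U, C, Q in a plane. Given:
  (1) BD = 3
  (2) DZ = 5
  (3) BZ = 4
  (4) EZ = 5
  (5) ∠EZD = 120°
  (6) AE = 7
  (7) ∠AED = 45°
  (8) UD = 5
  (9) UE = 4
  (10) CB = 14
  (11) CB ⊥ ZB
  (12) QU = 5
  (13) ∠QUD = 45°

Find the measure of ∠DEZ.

Step 1: By the law of cosines on triangle EZD: ED² = 5² + 5² − 2·5·5·cos(120°) = 75, so ED = 5·√3.
Step 2: By the inverse law of cosines on triangle DEZ: cos(∠DEZ) = ((5·√3)² + 5² − 5²) / (2·5·√3·5) = 75/86.6 = 0.866, so ∠DEZ = 30°.

Therefore, the measure of angle ∠DEZ = 30°.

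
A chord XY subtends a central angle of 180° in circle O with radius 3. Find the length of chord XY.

Chord length = 2r sin(θ/2)
= 2 × 3 × sin(180°/2)
= 2 × 3 × sin(90°)
= 6

6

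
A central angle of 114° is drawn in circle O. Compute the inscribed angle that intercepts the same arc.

Inscribed angle = 114° / 2 = 57° (inscribed angle theorem).

57°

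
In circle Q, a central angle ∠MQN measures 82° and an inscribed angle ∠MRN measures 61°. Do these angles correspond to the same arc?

By the inscribed angle theorem, the inscribed angle for a central angle of 82° should be 82° / 2 = 41°.
The given inscribed angle is 61°, which does not equal 41°.
Therefore, no, they do not correspond to the same arc.

No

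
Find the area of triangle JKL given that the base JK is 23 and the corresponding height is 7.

Area = (1/2)(23)(7) = 161/2

161/2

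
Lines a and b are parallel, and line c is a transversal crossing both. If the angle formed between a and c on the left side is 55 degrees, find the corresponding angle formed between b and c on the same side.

Corresponding angles formed by parallel lines and a transversal are equal.
The given angle is 55 degrees.
The corresponding angle = 55 degrees.

55 degrees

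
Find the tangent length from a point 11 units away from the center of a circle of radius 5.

tangent = √(d² - r²) = √(11² - 5²) = √(121 - 25) = √96 = 4*sqrt(6)

4*sqrt(6)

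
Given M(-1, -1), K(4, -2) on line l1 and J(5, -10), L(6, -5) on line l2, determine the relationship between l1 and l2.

Slope of line 1: m1 = (-2 - -1)/(4 - -1) = -1/5 = -1/5
Slope of line 2: m2 = (-5 - -10)/(6 - 5) = 5/1 = 5
Two lines are perpendicular when the product of their slopes is -1 (negative reciprocals).
m1 * m2 = (-1/5) * (5) = -1, confirming perpendicularity.

Perpendicular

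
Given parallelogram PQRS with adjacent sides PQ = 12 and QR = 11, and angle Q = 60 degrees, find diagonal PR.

Law of cosines: d^2 = 12^2 + 11^2 - 2(12)(11)cos(60°) = 133, so d = sqrt(133).

sqrt(133)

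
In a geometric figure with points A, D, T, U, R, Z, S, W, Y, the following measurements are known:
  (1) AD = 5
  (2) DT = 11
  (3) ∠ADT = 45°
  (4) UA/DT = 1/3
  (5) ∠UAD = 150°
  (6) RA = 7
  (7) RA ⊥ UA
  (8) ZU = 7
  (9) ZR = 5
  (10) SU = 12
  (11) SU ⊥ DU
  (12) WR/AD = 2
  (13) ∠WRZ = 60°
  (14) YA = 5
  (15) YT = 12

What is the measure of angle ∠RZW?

From the given relations: WR = 2·AD = 2·5 = 10.
Step 1: By the law of cosines on triangle ZRW: ZW² = 5² + 10² − 2·5·10·cos(60°) = 75, so ZW = 5·√3.
Step 2: By the inverse law of cosines on triangle RZW: cos(∠RZW) = (5² + (5·√3)² − 10²) / (2·5·5·√3) = 0/86.6 = 0, so ∠RZW = 90°.

Therefore, the measure of angle ∠RZW = 90°.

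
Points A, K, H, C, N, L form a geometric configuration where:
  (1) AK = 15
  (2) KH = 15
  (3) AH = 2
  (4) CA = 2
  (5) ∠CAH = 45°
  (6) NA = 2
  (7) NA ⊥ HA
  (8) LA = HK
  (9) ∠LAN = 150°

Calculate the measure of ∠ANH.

Step 1: By the law of cosines on triangle NAH: NH² = 2² + 2² − 2·2·2·cos(90°) = 8, so NH = 2·√2.
Step 2: By the inverse law of cosines on triangle ANH: cos(∠ANH) = (2² + (2·√2)² − 2²) / (2·2·2·√2) = 8/11.31 = 0.7071, so ∠ANH = 45°.

Therefore, the measure of angle ∠ANH = 45°.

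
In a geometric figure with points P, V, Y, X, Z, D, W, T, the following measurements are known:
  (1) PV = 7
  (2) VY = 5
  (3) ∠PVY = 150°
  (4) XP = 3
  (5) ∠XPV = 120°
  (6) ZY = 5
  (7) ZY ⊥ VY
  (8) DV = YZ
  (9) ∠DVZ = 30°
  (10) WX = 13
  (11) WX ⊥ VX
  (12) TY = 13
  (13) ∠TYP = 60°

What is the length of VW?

Step 1: By the law of cosines on triangle XPV: XV² = 3² + 7² − 2·3·7·cos(120°) = 79, so XV = √79.
Step 2: By the law of cosines on triangle VXW: VW² = √79² + 13² − 2·√79·13·cos(90°) = 248, so VW = 2·√62.

Therefore, the length of VW = 2·√62.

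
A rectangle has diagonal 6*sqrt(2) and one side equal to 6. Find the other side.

The diagonal of a rectangle forms a right triangle with the two sides.
Rearranging the Pythagorean theorem: missing side = sqrt(d^2 - known^2).
= sqrt(72 - 36) = sqrt(36) = 6.

6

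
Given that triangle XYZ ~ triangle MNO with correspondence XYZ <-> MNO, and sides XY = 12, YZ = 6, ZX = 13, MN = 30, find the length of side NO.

k = 30/12 = 5/2. NO = 5/2 * 6 = 15.

15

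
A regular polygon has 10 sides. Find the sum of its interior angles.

The sum of interior angles of an n-sided polygon is (n - 2) * 180.
For n = 10: (10 - 2) * 180 = 8 * 180 = 1440 degrees.

1440 degrees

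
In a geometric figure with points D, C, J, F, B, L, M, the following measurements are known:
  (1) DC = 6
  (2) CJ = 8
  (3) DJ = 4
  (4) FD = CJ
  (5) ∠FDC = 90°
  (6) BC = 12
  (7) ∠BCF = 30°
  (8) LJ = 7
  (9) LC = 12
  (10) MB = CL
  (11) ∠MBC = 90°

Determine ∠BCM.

From the given relations: MB = CL = 12.
Step 1: By the law of cosines on triangle CBM: CM² = 12² + 12² − 2·12·12·cos(90°) = 288, so CM = 12·√2.
Step 2: By the inverse law of cosines on triangle BCM: cos(∠BCM) = (12² + (12·√2)² − 12²) / (2·12·12·√2) = 288/407.29 = 0.7071, so ∠BCM = 45°.

Therefore, the measure of angle ∠BCM = 45°.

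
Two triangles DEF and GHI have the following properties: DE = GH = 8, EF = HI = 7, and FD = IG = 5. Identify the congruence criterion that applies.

The given information matches SSS: All three pairs of corresponding sides are equal (Side-Side-Side).

SSS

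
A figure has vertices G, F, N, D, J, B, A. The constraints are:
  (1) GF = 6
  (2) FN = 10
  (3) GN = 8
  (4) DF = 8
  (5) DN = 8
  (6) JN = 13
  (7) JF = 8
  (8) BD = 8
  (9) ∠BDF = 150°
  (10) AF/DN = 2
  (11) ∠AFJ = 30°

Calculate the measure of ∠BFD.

Step 1: By the law of cosines on triangle FDB: FB² = 8² + 8² − 2·8·8·cos(150°) = 238.85, so FB ≈ 15.45.
Step 2: By the inverse law of cosines on triangle BFD: cos(∠BFD) = (15.45² + 8² − 8²) / (2·15.45·8) = 238.85/247.28 = 0.9659, so ∠BFD = 15°.

Therefore, the measure of angle ∠BFD = 15°.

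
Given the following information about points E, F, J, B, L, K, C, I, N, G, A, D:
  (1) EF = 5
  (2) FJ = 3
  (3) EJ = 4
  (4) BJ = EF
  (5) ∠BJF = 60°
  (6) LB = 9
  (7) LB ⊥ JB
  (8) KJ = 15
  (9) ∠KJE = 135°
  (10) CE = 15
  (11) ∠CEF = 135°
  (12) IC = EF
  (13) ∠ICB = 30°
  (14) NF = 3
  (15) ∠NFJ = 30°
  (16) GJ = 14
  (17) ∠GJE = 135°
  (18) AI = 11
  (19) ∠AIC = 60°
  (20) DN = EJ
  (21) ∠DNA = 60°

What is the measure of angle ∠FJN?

Step 1: By the law of cosines on triangle JFN: JN² = 3² + 3² − 2·3·3·cos(30°) = 2.41, so JN ≈ 1.55.
Step 2: By the inverse law of cosines on triangle FJN: cos(∠FJN) = (3² + 1.55² − 3²) / (2·3·1.55) = 2.41/9.32 = 0.2588, so ∠FJN = 75°.

Therefore, the measure of angle ∠FJN = 75°.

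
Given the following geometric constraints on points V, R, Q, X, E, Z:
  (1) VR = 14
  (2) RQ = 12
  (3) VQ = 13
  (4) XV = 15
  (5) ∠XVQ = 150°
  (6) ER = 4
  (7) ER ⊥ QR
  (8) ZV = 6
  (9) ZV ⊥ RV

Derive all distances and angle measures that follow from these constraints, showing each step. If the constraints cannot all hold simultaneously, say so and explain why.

The constraints are consistent.

Step 1: From RV = 14, VZ = 6, and ∠RVZ = 90°, by the law of cosines:
  RZ² = RV² + VZ² - 2·RV·VZ·cos(90°) = 196 + 36 - 0 = 232
  RZ = 2·√58

Step 2: From QV = 13, VX = 15, and ∠QVX = 150°, by the law of cosines:
  QX² = QV² + VX² - 2·QV·VX·cos(150°) = 169 + 225 + 337.7 = 731.7
  QX ≈ 27.05

Step 3: From QR = 12, RE = 4, and ∠QRE = 90°, by the law of cosines:
  QE² = QR² + RE² - 2·QR·RE·cos(90°) = 144 + 16 - 0 = 160
  QE = 4·√10

Step 4: From VQ = 13, VR = 14, QR = 12, by the inverse law of cosines:
  cos(∠QVR) = (VQ² + VR² - QR²) / (2·VQ·VR)
  ∠QVR = 52.62°

Step 5: From RQ = 12, RV = 14, QV = 13, by the inverse law of cosines:
  cos(∠QRV) = (RQ² + RV² - QV²) / (2·RQ·RV)
  ∠QRV = 59.41°

Step 6: From QR = 12, QV = 13, RV = 14, by the inverse law of cosines:
  cos(∠RQV) = (QR² + QV² - RV²) / (2·QR·QV)
  ∠RQV = 67.98°

Step 7: From RV = 14, RZ = 2·√58, VZ = 6, by the inverse law of cosines:
  cos(∠VRZ) = (RV² + RZ² - VZ²) / (2·RV·RZ)
  ∠VRZ = 23.2°

Step 8: From QE = 4·√10, QR = 12, ER = 4, by the inverse law of cosines:
  cos(∠EQR) = (QE² + QR² - ER²) / (2·QE·QR)
  ∠EQR = 18.43°

Step 9: From QV = 13, QX = 27.05, VX = 15, by the inverse law of cosines:
  cos(∠VQX) = (QV² + QX² - VX²) / (2·QV·QX)
  ∠VQX = 16.1°

Step 10: From XQ = 27.05, XV = 15, QV = 13, by the inverse law of cosines:
  cos(∠QXV) = (XQ² + XV² - QV²) / (2·XQ·XV)
  ∠QXV = 13.9°

Step 11: From EQ = 4·√10, ER = 4, QR = 12, by the inverse law of cosines:
  cos(∠QER) = (EQ² + ER² - QR²) / (2·EQ·ER)
  ∠QER = 71.57°

Step 12: From ZR = 2·√58, ZV = 6, RV = 14, by the inverse law of cosines:
  cos(∠RZV) = (ZR² + ZV² - RV²) / (2·ZR·ZV)
  ∠RZV = 66.8°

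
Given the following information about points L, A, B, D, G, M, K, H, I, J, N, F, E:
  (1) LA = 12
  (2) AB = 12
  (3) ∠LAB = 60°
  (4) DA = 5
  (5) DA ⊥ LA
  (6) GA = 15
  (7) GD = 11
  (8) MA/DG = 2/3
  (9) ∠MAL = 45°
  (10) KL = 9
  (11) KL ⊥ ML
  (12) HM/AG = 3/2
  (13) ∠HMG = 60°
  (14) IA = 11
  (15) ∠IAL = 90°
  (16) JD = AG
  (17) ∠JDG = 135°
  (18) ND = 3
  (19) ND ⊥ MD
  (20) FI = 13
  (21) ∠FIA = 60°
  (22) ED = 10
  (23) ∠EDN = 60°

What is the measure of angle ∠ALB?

Step 1: By the law of cosines on triangle LAB: LB² = 12² + 12² − 2·12·12·cos(60°) = 144, so LB = 12.
Step 2: By the inverse law of cosines on triangle ALB: cos(∠ALB) = (12² + 12² − 12²) / (2·12·12) = 144/288 = 0.5, so ∠ALB = 60°.

Therefore, the measure of angle ∠ALB = 60°.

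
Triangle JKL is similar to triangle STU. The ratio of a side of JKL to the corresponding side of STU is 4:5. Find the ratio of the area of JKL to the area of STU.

Area ratio = (side ratio)^2 = (4/5)^2 = 16:25.

16:25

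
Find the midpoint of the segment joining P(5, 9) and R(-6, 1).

The midpoint is the average of the coordinates:
x: (5 + -6)/2 = -1/2
y: (9 + 1)/2 = 5
Midpoint = (-1/2, 5)

(-1/2, 5)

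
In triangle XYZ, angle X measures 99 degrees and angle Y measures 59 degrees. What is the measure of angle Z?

By the triangle angle sum property, the three interior angles of any triangle add up to 180°.
We know angle X = 99° and angle Y = 59°, so their sum is 158°.
Therefore angle Z = 180° - 158° = 22°.

22 degrees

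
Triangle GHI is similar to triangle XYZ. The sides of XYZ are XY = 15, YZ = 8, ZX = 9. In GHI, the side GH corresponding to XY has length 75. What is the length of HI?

k = 75/15 = 5. HI = 5 * 8 = 40.

40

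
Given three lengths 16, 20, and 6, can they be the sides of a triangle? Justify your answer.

Sort the sides: 6, 16, 20.
It suffices to check that the sum of the two smallest exceeds the largest:
6 + 16 = 22 > 20. ✓
Yes, a valid triangle can be formed.

Yes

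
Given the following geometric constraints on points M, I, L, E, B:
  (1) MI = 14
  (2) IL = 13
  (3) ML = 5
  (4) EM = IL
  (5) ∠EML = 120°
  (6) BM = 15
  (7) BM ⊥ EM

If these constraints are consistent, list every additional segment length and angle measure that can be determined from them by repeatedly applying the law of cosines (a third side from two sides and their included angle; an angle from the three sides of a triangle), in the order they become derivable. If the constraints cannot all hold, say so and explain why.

The constraints are consistent. Derivable facts, in order:
After 1 step:
- EB ≈ 19.85
- LE ≈ 16.09
- ∠ILM = 90.88°
- ∠IML = 68.2°
- ∠LIM = 20.92°
After 2 steps:
- ∠BEM = 49.09°
- ∠EBM = 40.91°
- ∠ELM = 44.39°
- ∠LEM = 15.61°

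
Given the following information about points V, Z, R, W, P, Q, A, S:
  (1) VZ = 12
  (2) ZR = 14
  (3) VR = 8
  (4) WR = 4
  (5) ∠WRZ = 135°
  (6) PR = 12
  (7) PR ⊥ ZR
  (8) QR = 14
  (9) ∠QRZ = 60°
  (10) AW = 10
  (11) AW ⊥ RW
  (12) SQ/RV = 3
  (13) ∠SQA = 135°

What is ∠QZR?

Step 1: By the law of cosines on triangle ZRQ: ZQ² = 14² + 14² − 2·14·14·cos(60°) = 196, so ZQ = 14.
Step 2: By the inverse law of cosines on triangle QZR: cos(∠QZR) = (14² + 14² − 14²) / (2·14·14) = 196/392 = 0.5, so ∠QZR = 60°.

Therefore, the measure of angle ∠QZR = 60°.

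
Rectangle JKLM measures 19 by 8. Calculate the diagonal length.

Using the Pythagorean theorem:
d² = 19² + 8² = 361 + 64 = 425
d = sqrt(425) = 5*sqrt(17)

5*sqrt(17)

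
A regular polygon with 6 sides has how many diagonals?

Total line segments between 6 vertices = C(6,2) = 15.
Subtract the 6 sides: 15 - 6 = 9 diagonals.

9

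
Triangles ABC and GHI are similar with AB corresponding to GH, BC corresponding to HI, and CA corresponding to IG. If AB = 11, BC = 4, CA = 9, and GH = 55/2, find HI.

Similar triangles have proportional sides. Setting up the proportion:
GH / AB = HI / BC
55/2 / 11 = HI / 4
HI = 4 * 55/2 / 11 = 10.

10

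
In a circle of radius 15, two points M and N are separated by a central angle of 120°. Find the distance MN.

Chord length = 2r sin(θ/2)
= 2 × 15 × sin(120°/2)
= 2 × 15 × sin(60°)
= 15*sqrt(3)

15*sqrt(3)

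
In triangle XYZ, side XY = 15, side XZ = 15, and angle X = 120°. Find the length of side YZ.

Law of cosines: YZ^2 = 15^2 + 15^2 - 2(15)(15)cos(120°) = 675, so YZ = 15*sqrt(3).

15*sqrt(3)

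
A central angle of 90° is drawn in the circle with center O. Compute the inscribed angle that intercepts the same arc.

By the inscribed angle theorem, the inscribed angle is half the central angle.
Inscribed angle = 90° / 2 = 45°

45°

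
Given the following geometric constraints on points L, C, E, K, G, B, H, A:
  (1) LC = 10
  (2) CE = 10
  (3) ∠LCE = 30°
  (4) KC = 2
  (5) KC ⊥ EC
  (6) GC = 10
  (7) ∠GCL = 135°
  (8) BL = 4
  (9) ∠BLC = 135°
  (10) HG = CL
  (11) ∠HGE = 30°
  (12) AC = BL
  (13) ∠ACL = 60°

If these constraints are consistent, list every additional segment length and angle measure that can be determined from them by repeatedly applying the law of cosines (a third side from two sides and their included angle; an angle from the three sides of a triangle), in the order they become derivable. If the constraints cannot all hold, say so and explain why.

The constraints are consistent. Derivable facts, in order:
After 1 step:
- CB ≈ 13.14
- EK = 2·√26
- LA = 2·√19
- LE ≈ 5.18
- LG ≈ 18.48
After 2 steps:
- ∠ALC = 23.41°
- ∠BCL = 12.43°
- ∠CAL = 96.59°
- ∠CBL = 32.57°
- ∠CEK = 11.31°
- ∠CEL = 75°
- ∠CGL = 22.5°
- ∠CKE = 78.69°
- ∠CLE = 75°
- ∠CLG = 22.5°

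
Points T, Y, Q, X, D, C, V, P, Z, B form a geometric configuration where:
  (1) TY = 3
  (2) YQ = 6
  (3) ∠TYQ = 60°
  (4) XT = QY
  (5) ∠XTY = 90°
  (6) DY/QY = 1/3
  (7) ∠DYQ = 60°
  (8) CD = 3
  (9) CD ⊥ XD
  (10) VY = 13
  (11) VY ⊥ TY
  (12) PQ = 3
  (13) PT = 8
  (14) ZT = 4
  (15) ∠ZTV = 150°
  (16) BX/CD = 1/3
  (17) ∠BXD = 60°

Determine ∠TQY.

Step 1: By the law of cosines on triangle QYT: QT² = 6² + 3² − 2·6·3·cos(60°) = 27, so QT = 3·√3.
Step 2: By the inverse law of cosines on triangle TQY: cos(∠TQY) = ((3·√3)² + 6² − 3²) / (2·3·√3·6) = 54/62.35 = 0.866, so ∠TQY = 30°.

Therefore, the measure of angle ∠TQY = 30°.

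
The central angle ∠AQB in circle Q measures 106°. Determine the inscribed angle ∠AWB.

By the inscribed angle theorem, the inscribed angle is half the central angle.
Inscribed angle = 106° / 2 = 53°

53°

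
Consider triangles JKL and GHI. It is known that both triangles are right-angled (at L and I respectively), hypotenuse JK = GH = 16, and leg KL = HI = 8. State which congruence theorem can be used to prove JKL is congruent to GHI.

Consider the given information: both triangles are right-angled (at L and I respectively), hypotenuse JK = GH = 16, and leg KL = HI = 8
This is not SSS or ASA: SSS requires all three pairs of sides, but we don't have that. ASA requires two angles and the side between them.
The correct criterion is HL. The hypotenuse and one leg of two right triangles are equal (Hypotenuse-Leg).

HL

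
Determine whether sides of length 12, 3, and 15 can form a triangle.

The longest side is 15. The other two sides sum to 3 + 12 = 15.
Since 15 ≤ 15, the two shorter sides cannot reach around to close the triangle.

No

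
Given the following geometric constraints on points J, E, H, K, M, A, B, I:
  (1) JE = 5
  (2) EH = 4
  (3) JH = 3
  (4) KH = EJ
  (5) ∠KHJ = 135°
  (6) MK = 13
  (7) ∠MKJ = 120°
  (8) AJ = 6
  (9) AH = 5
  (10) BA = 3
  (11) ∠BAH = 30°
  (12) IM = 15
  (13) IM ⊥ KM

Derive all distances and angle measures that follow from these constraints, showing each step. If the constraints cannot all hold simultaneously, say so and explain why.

The constraints are consistent.

From the given relations:
  KH = EJ = 5

Step 1: From JH = 3, HK = 5, and ∠JHK = 135°, by the law of cosines:
  JK² = JH² + HK² - 2·JH·HK·cos(135°) = 9 + 25 + 21.21 = 55.21
  JK ≈ 7.43

Step 2: From HA = 5, AB = 3, and ∠HAB = 30°, by the law of cosines:
  HB² = HA² + AB² - 2·HA·AB·cos(30°) = 25 + 9 - 25.98 = 8.019
  HB ≈ 2.83

Step 3: From KM = 13, MI = 15, and ∠KMI = 90°, by the law of cosines:
  KI² = KM² + MI² - 2·KM·MI·cos(90°) = 169 + 225 - 0 = 394
  KI ≈ 19.85

Step 4: From JA = 6, JH = 3, AH = 5, by the inverse law of cosines:
  cos(∠AJH) = (JA² + JH² - AH²) / (2·JA·JH)
  ∠AJH = 56.25°

Step 5: From JE = 5, JH = 3, EH = 4, by the inverse law of cosines:
  cos(∠EJH) = (JE² + JH² - EH²) / (2·JE·JH)
  ∠EJH = 53.13°

Step 6: From EH = 4, EJ = 5, HJ = 3, by the inverse law of cosines:
  cos(∠HEJ) = (EH² + EJ² - HJ²) / (2·EH·EJ)
  ∠HEJ = 36.87°

Step 7: From HA = 5, HJ = 3, AJ = 6, by the inverse law of cosines:
  cos(∠AHJ) = (HA² + HJ² - AJ²) / (2·HA·HJ)
  ∠AHJ = 93.82°

Step 8: From HE = 4, HJ = 3, EJ = 5, by the inverse law of cosines:
  cos(∠EHJ) = (HE² + HJ² - EJ²) / (2·HE·HJ)
  ∠EHJ = 90°

Step 9: From AH = 5, AJ = 6, HJ = 3, by the inverse law of cosines:
  cos(∠HAJ) = (AH² + AJ² - HJ²) / (2·AH·AJ)
  ∠HAJ = 29.93°

Step 10: From JK = 7.43, KM = 13, and ∠JKM = 120°, by the law of cosines:
  JM² = JK² + KM² - 2·JK·KM·cos(120°) = 55.21 + 169 + 96.6 = 320.8
  JM ≈ 17.91

Step 11: From JH = 3, JK = 7.43, HK = 5, by the inverse law of cosines:
  cos(∠HJK) = (JH² + JK² - HK²) / (2·JH·JK)
  ∠HJK = 28.41°

Step 12: From HA = 5, HB = 2.83, AB = 3, by the inverse law of cosines:
  cos(∠AHB) = (HA² + HB² - AB²) / (2·HA·HB)
  ∠AHB = 31.98°

Step 13: From KH = 5, KJ = 7.43, HJ = 3, by the inverse law of cosines:
  cos(∠HKJ) = (KH² + KJ² - HJ²) / (2·KH·KJ)
  ∠HKJ = 16.59°

Step 14: From KI = 19.85, KM = 13, IM = 15, by the inverse law of cosines:
  cos(∠IKM) = (KI² + KM² - IM²) / (2·KI·KM)
  ∠IKM = 49.09°

Step 15: From BA = 3, BH = 2.83, AH = 5, by the inverse law of cosines:
  cos(∠ABH) = (BA² + BH² - AH²) / (2·BA·BH)
  ∠ABH = 118.02°

Step 16: From IK = 19.85, IM = 15, KM = 13, by the inverse law of cosines:
  cos(∠KIM) = (IK² + IM² - KM²) / (2·IK·IM)
  ∠KIM = 40.91°

Step 17: From JK = 7.43, JM = 17.91, KM = 13, by the inverse law of cosines:
  cos(∠KJM) = (JK² + JM² - KM²) / (2·JK·JM)
  ∠KJM = 38.94°

Step 18: From MJ = 17.91, MK = 13, JK = 7.43, by the inverse law of cosines:
  cos(∠JMK) = (MJ² + MK² - JK²) / (2·MJ·MK)
  ∠JMK = 21.06°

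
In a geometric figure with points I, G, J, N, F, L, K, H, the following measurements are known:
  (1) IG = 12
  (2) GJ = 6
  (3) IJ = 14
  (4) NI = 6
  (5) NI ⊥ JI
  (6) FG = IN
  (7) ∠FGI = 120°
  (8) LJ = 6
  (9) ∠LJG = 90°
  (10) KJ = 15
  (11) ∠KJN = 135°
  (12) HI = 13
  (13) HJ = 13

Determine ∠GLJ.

Step 1: By the law of cosines on triangle LJG: LG² = 6² + 6² − 2·6·6·cos(90°) = 72, so LG = 6·√2.
Step 2: By the inverse law of cosines on triangle GLJ: cos(∠GLJ) = ((6·√2)² + 6² − 6²) / (2·6·√2·6) = 72/101.82 = 0.7071, so ∠GLJ = 45°.

Therefore, the measure of angle ∠GLJ = 45°.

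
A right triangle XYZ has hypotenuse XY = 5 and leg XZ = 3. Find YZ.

Rearranging the Pythagorean theorem to solve for the unknown leg:
leg^2 = hypotenuse^2 - known_leg^2 = 25 - 9 = 16
leg = sqrt(16) = 4.

4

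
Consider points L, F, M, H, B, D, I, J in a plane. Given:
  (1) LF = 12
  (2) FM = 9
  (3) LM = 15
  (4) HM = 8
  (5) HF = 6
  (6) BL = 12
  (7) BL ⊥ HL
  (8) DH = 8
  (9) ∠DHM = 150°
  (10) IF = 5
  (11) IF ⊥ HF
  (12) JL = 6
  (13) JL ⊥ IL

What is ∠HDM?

Step 1: By the law of cosines on triangle DHM: DM² = 8² + 8² − 2·8·8·cos(150°) = 238.85, so DM ≈ 15.45.
Step 2: By the inverse law of cosines on triangle HDM: cos(∠HDM) = (8² + 15.45² − 8²) / (2·8·15.45) = 238.85/247.28 = 0.9659, so ∠HDM = 15°.

Therefore, the measure of angle ∠HDM = 15°.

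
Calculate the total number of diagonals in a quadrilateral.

The number of diagonals in an n-gon is n(n - 3)/2.
For n = 4: 4(4 - 3)/2 = 4 × 1 / 2 = 2.

2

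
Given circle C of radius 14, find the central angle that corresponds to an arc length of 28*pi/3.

Arc length L = 2πr × θ/360, so θ = 360L / (2πr).
θ = 360 × 28*pi/3 / (2π × 14)
θ = 120°
θ = 120°

120°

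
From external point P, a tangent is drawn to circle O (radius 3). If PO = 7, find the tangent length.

Let T be the point of tangency. Then OT ⊥ PT (radius ⊥ tangent).
In right triangle OTP: OP² = OT² + PT²
7² = 3² + PT²
PT² = 40, PT = 2*sqrt(10)

2*sqrt(10)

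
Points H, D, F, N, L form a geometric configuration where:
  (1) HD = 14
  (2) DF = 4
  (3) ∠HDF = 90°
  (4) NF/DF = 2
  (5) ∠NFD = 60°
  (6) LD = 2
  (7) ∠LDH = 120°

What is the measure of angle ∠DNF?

From the given relations: NF = 2·DF = 2·4 = 8.
Step 1: By the law of cosines on triangle NFD: ND² = 8² + 4² − 2·8·4·cos(60°) = 48, so ND = 4·√3.
Step 2: By the inverse law of cosines on triangle DNF: cos(∠DNF) = ((4·√3)² + 8² − 4²) / (2·4·√3·8) = 96/110.85 = 0.866, so ∠DNF = 30°.

Therefore, the measure of angle ∠DNF = 30°.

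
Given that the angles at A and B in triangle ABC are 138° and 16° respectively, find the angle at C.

By the triangle angle sum property, the three interior angles of any triangle add up to 180°.
We know angle A = 138° and angle B = 16°, so their sum is 154°.
Therefore angle C = 180° - 154° = 26°.

26 degrees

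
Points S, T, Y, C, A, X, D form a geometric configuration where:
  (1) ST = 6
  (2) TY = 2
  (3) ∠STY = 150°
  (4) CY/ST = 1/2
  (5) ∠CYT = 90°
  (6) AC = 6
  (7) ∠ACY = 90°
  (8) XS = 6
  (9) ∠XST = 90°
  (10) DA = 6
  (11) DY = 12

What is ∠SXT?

Step 1: By the law of cosines on triangle XST: XT² = 6² + 6² − 2·6·6·cos(90°) = 72, so XT = 6·√2.
Step 2: By the inverse law of cosines on triangle SXT: cos(∠SXT) = (6² + (6·√2)² − 6²) / (2·6·6·√2) = 72/101.82 = 0.7071, so ∠SXT = 45°.

Therefore, the measure of angle ∠SXT = 45°.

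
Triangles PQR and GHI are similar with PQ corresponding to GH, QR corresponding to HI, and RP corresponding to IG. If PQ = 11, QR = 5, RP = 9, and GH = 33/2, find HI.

Similar triangles have proportional sides. Setting up the proportion:
GH / PQ = HI / QR
33/2 / 11 = HI / 5
HI = 5 * 33/2 / 11 = 15/2.

15/2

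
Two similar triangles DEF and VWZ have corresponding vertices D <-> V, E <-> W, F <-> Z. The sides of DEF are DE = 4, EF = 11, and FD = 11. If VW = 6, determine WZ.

Since the triangles are similar, the ratio of corresponding sides is constant.
Scale factor k = VW / DE = 6 / 4 = 3/2
WZ = k * EF = 3/2 * 11 = 33/2

33/2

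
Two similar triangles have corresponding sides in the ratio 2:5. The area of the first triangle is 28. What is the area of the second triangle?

The ratio of areas of similar triangles = (side ratio)^2.
Side ratio = 2:5, so area ratio = 4:25.
Area of the second triangle / Area of the first triangle = 25/4
Area of the second triangle = 28 * 25/4 = 175

175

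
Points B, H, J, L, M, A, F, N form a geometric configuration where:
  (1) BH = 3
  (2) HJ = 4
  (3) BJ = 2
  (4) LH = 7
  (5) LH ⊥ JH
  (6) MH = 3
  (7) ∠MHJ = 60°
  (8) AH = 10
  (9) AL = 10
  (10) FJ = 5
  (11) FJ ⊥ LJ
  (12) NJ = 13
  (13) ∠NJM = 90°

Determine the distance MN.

Step 1: By the law of cosines on triangle JHM: JM² = 4² + 3² − 2·4·3·cos(60°) = 13, so JM = √13.
Step 2: By the law of cosines on triangle MJN: MN² = √13² + 13² − 2·√13·13·cos(90°) = 182, so MN = √182.

Therefore, the length of MN = √182.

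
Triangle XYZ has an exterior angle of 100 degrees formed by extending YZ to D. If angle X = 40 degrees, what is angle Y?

By the exterior angle theorem: exterior angle = sum of remote interior angles.
100 = 40 + angle Y
angle Y = 100 - 40 = 60 degrees

60 degrees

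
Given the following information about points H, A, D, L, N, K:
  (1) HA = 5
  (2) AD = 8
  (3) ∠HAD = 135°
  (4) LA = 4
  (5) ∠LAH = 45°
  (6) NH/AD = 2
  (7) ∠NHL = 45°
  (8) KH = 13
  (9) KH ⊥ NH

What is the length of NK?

From the given relations: NH = 2·AD = 2·8 = 16.
Step 1: By the law of cosines on triangle NHK: NK² = 16² + 13² − 2·16·13·cos(90°) = 425, so NK = 5·√17.

Therefore, the length of NK = 5·√17.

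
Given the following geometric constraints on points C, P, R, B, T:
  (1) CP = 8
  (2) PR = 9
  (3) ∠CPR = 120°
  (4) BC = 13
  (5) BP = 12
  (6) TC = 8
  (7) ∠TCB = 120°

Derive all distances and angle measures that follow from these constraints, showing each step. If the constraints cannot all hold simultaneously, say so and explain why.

The constraints are consistent.

Step 1: From CP = 8, PR = 9, and ∠CPR = 120°, by the law of cosines:
  CR² = CP² + PR² - 2·CP·PR·cos(120°) = 64 + 81 + 72 = 217
  CR ≈ 14.73

Step 2: From BC = 13, CT = 8, and ∠BCT = 120°, by the law of cosines:
  BT² = BC² + CT² - 2·BC·CT·cos(120°) = 169 + 64 + 104 = 337
  BT ≈ 18.36

Step 3: From CB = 13, CP = 8, BP = 12, by the inverse law of cosines:
  cos(∠BCP) = (CB² + CP² - BP²) / (2·CB·CP)
  ∠BCP = 64.67°

Step 4: From PB = 12, PC = 8, BC = 13, by the inverse law of cosines:
  cos(∠BPC) = (PB² + PC² - BC²) / (2·PB·PC)
  ∠BPC = 78.28°

Step 5: From BC = 13, BP = 12, CP = 8, by the inverse law of cosines:
  cos(∠CBP) = (BC² + BP² - CP²) / (2·BC·BP)
  ∠CBP = 37.05°

Step 6: From CP = 8, CR = 14.73, PR = 9, by the inverse law of cosines:
  cos(∠PCR) = (CP² + CR² - PR²) / (2·CP·CR)
  ∠PCR = 31.95°

Step 7: From RC = 14.73, RP = 9, CP = 8, by the inverse law of cosines:
  cos(∠CRP) = (RC² + RP² - CP²) / (2·RC·RP)
  ∠CRP = 28.05°

Step 8: From BC = 13, BT = 18.36, CT = 8, by the inverse law of cosines:
  cos(∠CBT) = (BC² + BT² - CT²) / (2·BC·BT)
  ∠CBT = 22.17°

Step 9: From TB = 18.36, TC = 8, BC = 13, by the inverse law of cosines:
  cos(∠BTC) = (TB² + TC² - BC²) / (2·TB·TC)
  ∠BTC = 37.83°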